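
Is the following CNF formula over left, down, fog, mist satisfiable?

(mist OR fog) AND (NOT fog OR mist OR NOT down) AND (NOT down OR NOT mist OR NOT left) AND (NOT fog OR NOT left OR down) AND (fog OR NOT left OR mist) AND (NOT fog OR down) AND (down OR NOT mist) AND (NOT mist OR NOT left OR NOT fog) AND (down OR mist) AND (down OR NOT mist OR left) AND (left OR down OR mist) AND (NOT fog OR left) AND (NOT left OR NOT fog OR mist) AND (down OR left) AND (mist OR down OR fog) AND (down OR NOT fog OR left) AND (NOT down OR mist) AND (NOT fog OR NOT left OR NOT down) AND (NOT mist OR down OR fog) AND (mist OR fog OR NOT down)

Suppose mist = true.
From the singleton clause (down), down = true.
From the singleton clause (NOT left), left = false.
From the singleton clause (NOT fog), fog = false.
All clauses are satisfied.
A satisfying assignment: left=false; down=true; fog=false; mist=true.

Satisfiable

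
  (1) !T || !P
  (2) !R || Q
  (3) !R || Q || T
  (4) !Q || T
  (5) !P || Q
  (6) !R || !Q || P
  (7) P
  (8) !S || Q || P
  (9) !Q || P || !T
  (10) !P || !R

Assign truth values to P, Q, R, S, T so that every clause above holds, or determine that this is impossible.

UNSATISFIABLE

The clause (P) is unit, so P = true.
The clause (!T) is unit, so T = false.
The clause (!Q) is unit, so Q = false.
But (Q) is also a unit clause — contradiction.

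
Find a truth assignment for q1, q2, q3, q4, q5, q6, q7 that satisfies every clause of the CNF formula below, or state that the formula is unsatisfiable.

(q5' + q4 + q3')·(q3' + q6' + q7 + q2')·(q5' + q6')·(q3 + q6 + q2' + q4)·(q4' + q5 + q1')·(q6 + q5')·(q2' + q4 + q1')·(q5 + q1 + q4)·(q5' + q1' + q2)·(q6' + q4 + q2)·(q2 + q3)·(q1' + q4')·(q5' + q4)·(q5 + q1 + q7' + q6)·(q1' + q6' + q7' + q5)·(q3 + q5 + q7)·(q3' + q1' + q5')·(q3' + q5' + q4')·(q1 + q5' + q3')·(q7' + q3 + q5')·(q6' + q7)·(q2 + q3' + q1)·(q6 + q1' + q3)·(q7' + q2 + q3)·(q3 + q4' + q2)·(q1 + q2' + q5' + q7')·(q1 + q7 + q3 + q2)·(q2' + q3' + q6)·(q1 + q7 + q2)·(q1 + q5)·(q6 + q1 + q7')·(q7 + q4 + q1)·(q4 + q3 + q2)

q1: 1, q2: 0, q3: 1, q4: 0, q5: 0, q6: 0, q7: 0

Branch on q5: set q5 = 0.
(q1) alone gives q1 = 1.
(q4') alone gives q4 = 0.
(q2') alone gives q2 = 0.
(q6') alone gives q6 = 0.
(q3) alone gives q3 = 1.
Every clause is now satisfied; q7 is unconstrained.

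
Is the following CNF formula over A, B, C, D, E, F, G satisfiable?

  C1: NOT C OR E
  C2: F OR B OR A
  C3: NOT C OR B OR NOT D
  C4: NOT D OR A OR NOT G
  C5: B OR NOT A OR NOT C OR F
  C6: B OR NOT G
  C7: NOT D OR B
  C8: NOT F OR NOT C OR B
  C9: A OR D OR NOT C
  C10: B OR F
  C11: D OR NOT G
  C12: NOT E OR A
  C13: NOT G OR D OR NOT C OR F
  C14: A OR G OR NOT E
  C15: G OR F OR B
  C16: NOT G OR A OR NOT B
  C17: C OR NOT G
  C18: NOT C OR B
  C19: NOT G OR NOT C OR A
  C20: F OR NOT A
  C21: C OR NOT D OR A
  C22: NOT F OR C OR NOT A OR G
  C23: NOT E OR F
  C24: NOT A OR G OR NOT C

Yes, satisfiable

Try C = false.
The clause (NOT G) is unit, so G = false.
Try D = false.
Try B = false.
The clause (F) is unit, so F = true.
The clause (NOT A) is unit, so A = false.
The clause (NOT E) is unit, so E = false.
This assignment satisfies each clause.
A satisfying assignment: A: false; B: false; C: false; D: false; E: false; F: true; G: false.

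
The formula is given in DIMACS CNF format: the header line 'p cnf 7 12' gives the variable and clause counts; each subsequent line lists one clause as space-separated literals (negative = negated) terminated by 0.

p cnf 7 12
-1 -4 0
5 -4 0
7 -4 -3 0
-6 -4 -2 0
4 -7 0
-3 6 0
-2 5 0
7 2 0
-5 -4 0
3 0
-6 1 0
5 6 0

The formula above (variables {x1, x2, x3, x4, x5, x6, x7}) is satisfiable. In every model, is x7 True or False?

False

Suppose x7 = True.
From the singleton clause (x4), x4 = True.
From the singleton clause (¬x1), x1 = False.
From the singleton clause (x5), x5 = True.
That conflicts with the unit clause (¬x5).
So every satisfying assignment has x7 = False.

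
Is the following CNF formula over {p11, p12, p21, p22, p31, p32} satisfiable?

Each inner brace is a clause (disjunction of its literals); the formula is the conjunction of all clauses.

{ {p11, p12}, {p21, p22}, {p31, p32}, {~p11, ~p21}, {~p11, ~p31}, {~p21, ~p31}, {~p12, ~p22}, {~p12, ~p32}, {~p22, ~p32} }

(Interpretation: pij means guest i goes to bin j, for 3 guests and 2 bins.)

Case p11 = 1:
From the singleton clause (~p21), p21 = 0.
From the singleton clause (p22), p22 = 1.
From the singleton clause (~p31), p31 = 0.
From the singleton clause (p32), p32 = 1.
That conflicts with the unit clause (~p32).
Backtrack on p11: now try p11 = 0.
From the singleton clause (p12), p12 = 1.
From the singleton clause (~p22), p22 = 0.
From the singleton clause (p21), p21 = 1.
From the singleton clause (~p31), p31 = 0.
From the singleton clause (p32), p32 = 1.
That conflicts with the unit clause (~p32).
Neither p11 = 1 nor p11 = 0 works.
No assignment satisfies every clause.

No, unsatisfiable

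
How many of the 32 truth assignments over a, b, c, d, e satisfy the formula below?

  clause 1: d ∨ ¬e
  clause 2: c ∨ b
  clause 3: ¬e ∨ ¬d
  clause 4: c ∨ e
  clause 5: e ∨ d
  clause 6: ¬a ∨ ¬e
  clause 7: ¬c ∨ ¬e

There are 2^5 = 32 truth assignments over (a, b, c, d, e).
Split on c. With c = True, the clauses containing c are satisfied and ¬c drops from the rest; 4 of the 2^4 = 16 assignments to the other variables satisfy what remains.
With c = False, by the same count on the reduced clause set, 0 assignments work.
(One model: a=F, b=F, c=T, d=T, e=F.)
Total: 4 + 0 = 4.

4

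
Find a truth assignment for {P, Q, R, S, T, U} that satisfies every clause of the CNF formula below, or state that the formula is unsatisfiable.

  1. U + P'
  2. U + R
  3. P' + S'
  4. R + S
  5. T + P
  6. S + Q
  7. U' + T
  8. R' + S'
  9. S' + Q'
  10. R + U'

Branch on U: set U = 1.
From the singleton clause (T), T = 1.
From the singleton clause (R), R = 1.
From the singleton clause (S'), S = 0.
From the singleton clause (Q), Q = 1.
All clauses hold; P can take either value.

P=0,  Q=1,  R=1,  S=0,  T=1,  U=1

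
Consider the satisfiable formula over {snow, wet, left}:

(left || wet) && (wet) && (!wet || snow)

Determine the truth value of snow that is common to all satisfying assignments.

True

Suppose snow = false.
(wet) alone gives wet = true.
That conflicts with the unit clause (!wet).
So every satisfying assignment has snow = True.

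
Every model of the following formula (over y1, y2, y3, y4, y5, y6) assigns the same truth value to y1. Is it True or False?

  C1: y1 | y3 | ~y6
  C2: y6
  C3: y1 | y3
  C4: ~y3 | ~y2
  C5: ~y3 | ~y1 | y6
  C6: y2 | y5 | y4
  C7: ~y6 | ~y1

False

Suppose y1 = 1.
From the singleton clause (y6), y6 = 1.
Now (~y6) is unsatisfied and unit — conflict.
So every satisfying assignment has y1 = False.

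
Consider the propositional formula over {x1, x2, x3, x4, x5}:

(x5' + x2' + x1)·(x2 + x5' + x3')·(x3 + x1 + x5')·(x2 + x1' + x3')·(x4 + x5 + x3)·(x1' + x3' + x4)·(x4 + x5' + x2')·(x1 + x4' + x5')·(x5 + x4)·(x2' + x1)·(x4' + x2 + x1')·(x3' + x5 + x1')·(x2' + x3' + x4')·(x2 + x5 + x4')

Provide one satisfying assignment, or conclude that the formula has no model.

Case x5 = 0:
(x4) alone gives x4 = 1.
(x2) alone gives x2 = 1.
(x1) alone gives x1 = 1.
(x3') alone gives x3 = 0.
This assignment satisfies each clause.

x1=1, x2=1, x3=0, x4=1, x5=0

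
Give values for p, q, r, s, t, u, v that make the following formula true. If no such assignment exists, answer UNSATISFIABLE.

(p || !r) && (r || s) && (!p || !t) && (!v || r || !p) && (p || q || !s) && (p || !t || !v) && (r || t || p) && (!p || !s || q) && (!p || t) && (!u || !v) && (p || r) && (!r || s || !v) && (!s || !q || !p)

UNSATISFIABLE

Branch on p: set p = true.
The clause (!t) is unit, so t = false.
That conflicts with the unit clause (t).
Undo p and try p = false.
The clause (!r) is unit, so r = false.
That conflicts with the unit clause (r).
Neither p = true nor p = false works.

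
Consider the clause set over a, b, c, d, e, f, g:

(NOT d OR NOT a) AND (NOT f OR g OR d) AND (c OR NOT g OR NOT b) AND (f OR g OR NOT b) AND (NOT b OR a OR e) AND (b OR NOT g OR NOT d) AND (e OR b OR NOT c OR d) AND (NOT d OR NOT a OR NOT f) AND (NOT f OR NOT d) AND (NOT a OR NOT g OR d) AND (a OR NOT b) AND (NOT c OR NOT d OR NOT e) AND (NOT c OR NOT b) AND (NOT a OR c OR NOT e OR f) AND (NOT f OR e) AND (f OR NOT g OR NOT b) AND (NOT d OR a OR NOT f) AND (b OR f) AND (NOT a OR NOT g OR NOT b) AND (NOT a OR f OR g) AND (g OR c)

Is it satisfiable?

Branch on d: set d = false.
Branch on f: set f = true.
Unit clause (g) forces g = true.
Unit clause (NOT a) forces a = false.
Unit clause (NOT b) forces b = false.
Unit clause (e) forces e = true.
No clause remains; c is free.
A satisfying assignment: a: false, b: false, c: false, d: false, e: true, f: true, g: true.

Satisfiable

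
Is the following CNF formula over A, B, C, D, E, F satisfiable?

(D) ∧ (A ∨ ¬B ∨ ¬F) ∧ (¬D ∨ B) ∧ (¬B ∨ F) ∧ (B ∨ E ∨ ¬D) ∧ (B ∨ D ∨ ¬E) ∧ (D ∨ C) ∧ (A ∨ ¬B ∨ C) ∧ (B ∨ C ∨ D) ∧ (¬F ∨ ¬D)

No, unsatisfiable

(D) alone gives D = True.
(B) alone gives B = True.
(F) alone gives F = True.
That conflicts with the unit clause (¬F).
No assignment satisfies every clause.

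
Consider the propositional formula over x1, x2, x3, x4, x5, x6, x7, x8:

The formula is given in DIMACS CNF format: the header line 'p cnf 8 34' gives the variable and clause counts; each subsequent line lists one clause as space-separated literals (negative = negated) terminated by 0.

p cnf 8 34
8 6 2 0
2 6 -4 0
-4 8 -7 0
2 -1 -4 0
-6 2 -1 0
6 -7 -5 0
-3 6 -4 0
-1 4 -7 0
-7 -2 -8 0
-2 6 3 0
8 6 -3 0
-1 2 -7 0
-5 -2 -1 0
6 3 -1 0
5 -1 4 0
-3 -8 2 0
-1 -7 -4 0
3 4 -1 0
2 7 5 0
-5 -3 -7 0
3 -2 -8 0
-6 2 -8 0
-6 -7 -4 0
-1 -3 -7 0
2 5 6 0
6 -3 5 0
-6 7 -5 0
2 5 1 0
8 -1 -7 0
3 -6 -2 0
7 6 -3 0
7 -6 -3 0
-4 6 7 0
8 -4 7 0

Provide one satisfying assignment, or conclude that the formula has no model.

x1 ↦ False; x2 ↦ False; x3 ↦ False; x4 ↦ False; x5 ↦ True; x6 ↦ True; x7 ↦ True; x8 ↦ False

Try x8 = False.
Try x6 = True.
Try x4 = False.
Try x2 = False.
(¬x1) alone gives x1 = False.
(x5) alone gives x5 = True.
(x7) alone gives x7 = True.
(¬x3) alone gives x3 = False.
All clauses are satisfied.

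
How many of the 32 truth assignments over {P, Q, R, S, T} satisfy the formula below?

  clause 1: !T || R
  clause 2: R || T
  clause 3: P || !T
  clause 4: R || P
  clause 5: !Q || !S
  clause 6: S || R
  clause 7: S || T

5

There are 2^5 = 32 truth assignments over (P, Q, R, S, T).
Split on T. With T = true, the clauses containing T are satisfied and !T drops from the rest; 3 of the 2^4 = 16 assignments to the other variables satisfy what remains.
With T = false, by the same count on the reduced clause set, 2 assignments work.
Total: 3 + 2 = 5.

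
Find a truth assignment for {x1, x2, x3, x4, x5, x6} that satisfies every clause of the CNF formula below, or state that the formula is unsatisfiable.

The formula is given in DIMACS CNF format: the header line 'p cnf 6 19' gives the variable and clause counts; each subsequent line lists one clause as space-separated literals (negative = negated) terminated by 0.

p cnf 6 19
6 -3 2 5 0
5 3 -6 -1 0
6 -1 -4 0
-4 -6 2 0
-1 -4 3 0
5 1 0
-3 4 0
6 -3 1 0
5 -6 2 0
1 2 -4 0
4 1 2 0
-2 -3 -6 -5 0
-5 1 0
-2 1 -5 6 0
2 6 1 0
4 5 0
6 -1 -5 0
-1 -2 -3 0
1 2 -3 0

x1: True,  x2: True,  x3: False,  x4: False,  x5: True,  x6: True

Try x5 = True.
The clause (x1) is unit, so x1 = True.
The clause (x6) is unit, so x6 = True.
Try x4 = False.
The clause (¬x3) is unit, so x3 = False.
No clause remains; x2 is free.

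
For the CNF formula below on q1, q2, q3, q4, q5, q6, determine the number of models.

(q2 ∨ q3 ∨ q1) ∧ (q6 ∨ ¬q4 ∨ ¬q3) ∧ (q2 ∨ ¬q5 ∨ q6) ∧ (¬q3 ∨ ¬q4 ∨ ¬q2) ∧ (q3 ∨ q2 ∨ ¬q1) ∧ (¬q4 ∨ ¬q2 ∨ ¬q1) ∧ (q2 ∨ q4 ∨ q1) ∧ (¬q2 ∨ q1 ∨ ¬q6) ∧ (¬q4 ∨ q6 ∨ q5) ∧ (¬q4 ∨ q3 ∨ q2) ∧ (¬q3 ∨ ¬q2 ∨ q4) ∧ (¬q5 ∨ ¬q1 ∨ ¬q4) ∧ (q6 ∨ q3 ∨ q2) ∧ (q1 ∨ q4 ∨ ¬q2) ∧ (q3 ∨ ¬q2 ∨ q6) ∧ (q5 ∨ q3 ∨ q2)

There are 2^6 = 64 truth assignments over (q1, q2, q3, q4, q5, q6).
Split on q6. With q6 = True, the clauses containing q6 are satisfied and ¬q6 drops from the rest; 7 of the 2^5 = 32 assignments to the other variables satisfy what remains.
With q6 = False, by the same count on the reduced clause set, 1 assignment works.
(One model: q1=F, q2=F, q3=T, q4=T, q5=F, q6=T.)
Total: 7 + 1 = 8.

8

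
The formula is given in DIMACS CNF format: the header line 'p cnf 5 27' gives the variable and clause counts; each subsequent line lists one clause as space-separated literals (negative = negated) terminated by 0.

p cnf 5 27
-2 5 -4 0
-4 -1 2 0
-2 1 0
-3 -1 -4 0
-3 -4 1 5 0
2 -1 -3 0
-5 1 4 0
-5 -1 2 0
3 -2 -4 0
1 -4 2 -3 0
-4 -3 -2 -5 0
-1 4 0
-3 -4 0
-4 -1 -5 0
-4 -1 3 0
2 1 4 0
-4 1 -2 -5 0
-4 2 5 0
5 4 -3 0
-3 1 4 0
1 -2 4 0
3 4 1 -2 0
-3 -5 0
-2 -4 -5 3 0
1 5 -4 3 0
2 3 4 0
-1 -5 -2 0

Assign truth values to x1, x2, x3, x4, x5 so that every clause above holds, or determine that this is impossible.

x1: False, x2: False, x3: False, x4: True, x5: True

Case x2 = False:
Case x4 = True:
From the singleton clause (¬x1), x1 = False.
From the singleton clause (¬x3), x3 = False.
From the singleton clause (x5), x5 = True.
All clauses are satisfied.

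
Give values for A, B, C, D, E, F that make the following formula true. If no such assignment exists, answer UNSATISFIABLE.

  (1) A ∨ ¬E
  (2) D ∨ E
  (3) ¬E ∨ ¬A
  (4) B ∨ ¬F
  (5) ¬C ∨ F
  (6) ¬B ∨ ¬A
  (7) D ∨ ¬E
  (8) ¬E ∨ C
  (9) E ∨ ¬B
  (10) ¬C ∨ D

A=True; B=False; C=False; D=True; E=False; F=False

Try A = True.
The clause (¬E) is unit, so E = False.
The clause (D) is unit, so D = True.
The clause (¬B) is unit, so B = False.
The clause (¬F) is unit, so F = False.
The clause (¬C) is unit, so C = False.
This assignment satisfies each clause.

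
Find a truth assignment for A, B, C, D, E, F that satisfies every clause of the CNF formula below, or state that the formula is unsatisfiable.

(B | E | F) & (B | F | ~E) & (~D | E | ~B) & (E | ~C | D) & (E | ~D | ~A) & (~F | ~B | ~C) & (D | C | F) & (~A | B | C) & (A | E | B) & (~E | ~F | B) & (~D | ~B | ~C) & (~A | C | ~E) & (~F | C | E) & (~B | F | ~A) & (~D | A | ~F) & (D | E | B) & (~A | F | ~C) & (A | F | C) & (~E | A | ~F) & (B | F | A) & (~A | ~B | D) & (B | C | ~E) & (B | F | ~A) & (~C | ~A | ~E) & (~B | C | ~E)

A=0, B=1, C=1, D=0, E=1, F=0

Suppose B = 1.
Suppose D = 0.
(~A) alone gives A = 0.
Suppose E = 1.
(~F) alone gives F = 0.
(C) alone gives C = 1.
This assignment satisfies each clause.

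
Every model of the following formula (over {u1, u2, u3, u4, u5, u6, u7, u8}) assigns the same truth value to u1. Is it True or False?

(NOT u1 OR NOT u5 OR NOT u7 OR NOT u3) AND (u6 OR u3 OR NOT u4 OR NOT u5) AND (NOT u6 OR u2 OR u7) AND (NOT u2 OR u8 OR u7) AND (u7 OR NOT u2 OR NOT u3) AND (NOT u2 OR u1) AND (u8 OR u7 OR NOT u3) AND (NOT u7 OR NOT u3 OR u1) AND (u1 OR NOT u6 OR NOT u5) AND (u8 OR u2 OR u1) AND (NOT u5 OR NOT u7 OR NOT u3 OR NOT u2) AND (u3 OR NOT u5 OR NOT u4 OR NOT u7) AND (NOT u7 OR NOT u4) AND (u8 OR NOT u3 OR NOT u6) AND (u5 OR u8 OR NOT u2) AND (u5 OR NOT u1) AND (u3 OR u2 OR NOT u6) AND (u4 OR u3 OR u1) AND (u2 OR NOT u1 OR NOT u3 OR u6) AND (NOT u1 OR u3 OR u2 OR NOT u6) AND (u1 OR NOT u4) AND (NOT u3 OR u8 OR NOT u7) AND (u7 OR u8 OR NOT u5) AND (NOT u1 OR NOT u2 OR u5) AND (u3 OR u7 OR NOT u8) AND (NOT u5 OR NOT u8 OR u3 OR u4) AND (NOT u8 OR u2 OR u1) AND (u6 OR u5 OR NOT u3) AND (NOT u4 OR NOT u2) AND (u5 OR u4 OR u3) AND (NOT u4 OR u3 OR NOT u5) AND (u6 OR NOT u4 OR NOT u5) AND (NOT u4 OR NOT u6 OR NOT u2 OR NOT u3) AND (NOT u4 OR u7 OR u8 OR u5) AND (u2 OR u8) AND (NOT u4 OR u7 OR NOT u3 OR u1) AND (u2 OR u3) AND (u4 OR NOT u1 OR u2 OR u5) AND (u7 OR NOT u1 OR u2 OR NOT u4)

True

Suppose u1 = false.
Unit clause (NOT u2) forces u2 = false.
Unit clause (u8) forces u8 = true.
Now (NOT u8) is unsatisfied and unit — conflict.
So every satisfying assignment has u1 = True.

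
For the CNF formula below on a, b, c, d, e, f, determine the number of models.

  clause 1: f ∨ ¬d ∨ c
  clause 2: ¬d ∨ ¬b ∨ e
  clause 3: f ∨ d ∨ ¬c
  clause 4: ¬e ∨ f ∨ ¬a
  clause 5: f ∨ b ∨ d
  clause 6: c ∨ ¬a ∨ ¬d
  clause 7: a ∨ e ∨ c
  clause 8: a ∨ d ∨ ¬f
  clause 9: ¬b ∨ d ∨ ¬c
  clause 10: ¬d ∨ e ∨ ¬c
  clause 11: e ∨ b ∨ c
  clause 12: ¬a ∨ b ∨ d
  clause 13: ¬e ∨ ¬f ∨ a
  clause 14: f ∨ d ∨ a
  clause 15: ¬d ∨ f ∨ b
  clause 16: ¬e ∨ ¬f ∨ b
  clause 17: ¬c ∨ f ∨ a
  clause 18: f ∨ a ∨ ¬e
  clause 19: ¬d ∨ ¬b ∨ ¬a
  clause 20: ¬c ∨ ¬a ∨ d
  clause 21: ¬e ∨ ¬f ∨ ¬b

There are 2^6 = 64 truth assignments over (a, b, c, d, e, f).
Split on c. With c = True, the clauses containing c are satisfied and ¬c drops from the rest; 0 of the 2^5 = 32 assignments to the other variables satisfy what remains.
With c = False, by the same count on the reduced clause set, 2 assignments work.
(One model: a=T, b=T, c=F, d=F, e=F, f=F.)
Total: 0 + 2 = 2.

2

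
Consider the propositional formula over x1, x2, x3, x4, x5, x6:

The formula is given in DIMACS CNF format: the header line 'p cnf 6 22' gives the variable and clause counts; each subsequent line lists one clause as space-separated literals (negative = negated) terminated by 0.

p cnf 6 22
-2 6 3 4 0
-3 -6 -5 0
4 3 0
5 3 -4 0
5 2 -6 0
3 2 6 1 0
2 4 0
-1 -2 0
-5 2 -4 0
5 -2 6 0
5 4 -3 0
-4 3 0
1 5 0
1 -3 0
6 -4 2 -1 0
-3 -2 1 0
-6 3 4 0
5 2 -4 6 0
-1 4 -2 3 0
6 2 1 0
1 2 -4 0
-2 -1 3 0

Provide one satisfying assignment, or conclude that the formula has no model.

UNSATISFIABLE

Suppose x4 = True.
(x3) alone gives x3 = True.
(x1) alone gives x1 = True.
(¬x2) alone gives x2 = False.
(¬x5) alone gives x5 = False.
(¬x6) alone gives x6 = False.
But (x6) is also a unit clause — contradiction.
That branch fails; take x4 = False instead.
(x3) alone gives x3 = True.
(x2) alone gives x2 = True.
(¬x1) alone gives x1 = False.
But (x1) is also a unit clause — contradiction.
Both values of x4 lead to a conflict.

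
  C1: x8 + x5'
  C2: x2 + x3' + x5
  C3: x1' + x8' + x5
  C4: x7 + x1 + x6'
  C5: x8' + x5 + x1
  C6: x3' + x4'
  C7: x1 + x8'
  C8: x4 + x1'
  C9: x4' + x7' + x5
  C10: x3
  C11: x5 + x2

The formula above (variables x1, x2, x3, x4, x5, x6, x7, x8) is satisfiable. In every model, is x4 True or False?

Suppose x4 = 1.
Unit clause (x3') forces x3 = 0.
Now (x3) is unsatisfied and unit — conflict.
So every satisfying assignment has x4 = False.

False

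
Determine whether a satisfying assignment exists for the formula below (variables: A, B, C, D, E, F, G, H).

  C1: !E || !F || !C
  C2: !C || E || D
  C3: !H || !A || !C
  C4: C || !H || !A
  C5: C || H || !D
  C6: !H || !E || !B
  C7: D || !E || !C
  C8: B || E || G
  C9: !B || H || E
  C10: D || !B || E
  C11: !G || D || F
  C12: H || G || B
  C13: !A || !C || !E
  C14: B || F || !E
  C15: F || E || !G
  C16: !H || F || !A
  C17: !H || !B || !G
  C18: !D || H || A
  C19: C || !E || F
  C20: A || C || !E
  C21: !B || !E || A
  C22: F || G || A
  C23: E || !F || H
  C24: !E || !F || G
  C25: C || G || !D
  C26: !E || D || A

Satisfiable

Try E = true.
Try F = true.
The clause (!C) is unit, so C = false.
The clause (A) is unit, so A = true.
The clause (!H) is unit, so H = false.
The clause (!D) is unit, so D = false.
The clause (G) is unit, so G = true.
No clause remains; B is free.
A satisfying assignment: A: true; B: false; C: false; D: false; E: true; F: true; G: true; H: false.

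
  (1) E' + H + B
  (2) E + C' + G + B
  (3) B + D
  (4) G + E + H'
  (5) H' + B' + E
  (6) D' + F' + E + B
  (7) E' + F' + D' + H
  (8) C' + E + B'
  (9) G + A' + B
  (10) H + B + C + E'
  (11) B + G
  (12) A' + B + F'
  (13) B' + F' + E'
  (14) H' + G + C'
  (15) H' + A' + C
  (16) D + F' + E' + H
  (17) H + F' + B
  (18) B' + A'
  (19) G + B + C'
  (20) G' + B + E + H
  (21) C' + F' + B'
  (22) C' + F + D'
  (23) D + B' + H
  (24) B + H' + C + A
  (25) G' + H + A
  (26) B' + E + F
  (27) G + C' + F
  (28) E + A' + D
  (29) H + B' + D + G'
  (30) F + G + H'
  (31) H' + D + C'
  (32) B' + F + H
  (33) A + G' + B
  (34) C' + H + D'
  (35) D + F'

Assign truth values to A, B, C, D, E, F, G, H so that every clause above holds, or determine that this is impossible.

A=0, B=1, C=0, D=0, E=1, F=0, G=1, H=1

Try B = 1.
(A') alone gives A = 0.
Try H = 1.
(E) alone gives E = 1.
(F') alone gives F = 0.
(G) alone gives G = 1.
Try C = 0.
No clause remains; D is free.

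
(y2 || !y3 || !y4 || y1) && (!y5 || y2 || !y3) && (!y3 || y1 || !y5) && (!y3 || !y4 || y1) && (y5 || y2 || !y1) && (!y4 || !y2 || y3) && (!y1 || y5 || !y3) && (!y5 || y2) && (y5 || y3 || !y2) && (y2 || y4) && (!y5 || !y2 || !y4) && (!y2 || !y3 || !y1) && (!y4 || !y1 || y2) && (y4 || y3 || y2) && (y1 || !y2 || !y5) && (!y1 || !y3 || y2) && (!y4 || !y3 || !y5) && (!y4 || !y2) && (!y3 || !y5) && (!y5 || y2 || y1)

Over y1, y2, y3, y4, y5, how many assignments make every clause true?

3

There are 2^5 = 32 truth assignments over (y1, y2, y3, y4, y5).
Split on y3. With y3 = true, the clauses containing y3 are satisfied and !y3 drops from the rest; 1 of the 2^4 = 16 assignments to the other variables satisfy what remains.
With y3 = false, by the same count on the reduced clause set, 2 assignments work.
Total: 1 + 2 = 3.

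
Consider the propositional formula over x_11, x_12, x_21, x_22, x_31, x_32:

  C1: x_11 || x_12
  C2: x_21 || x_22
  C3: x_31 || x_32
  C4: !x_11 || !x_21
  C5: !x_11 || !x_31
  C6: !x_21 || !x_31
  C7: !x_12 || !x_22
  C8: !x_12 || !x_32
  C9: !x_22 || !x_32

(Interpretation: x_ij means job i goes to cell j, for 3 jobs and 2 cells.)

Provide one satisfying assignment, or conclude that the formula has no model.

UNSATISFIABLE

Case x_11 = true:
From the singleton clause (!x_21), x_21 = false.
From the singleton clause (x_22), x_22 = true.
From the singleton clause (!x_31), x_31 = false.
From the singleton clause (x_32), x_32 = true.
That conflicts with the unit clause (!x_32).
That branch fails; take x_11 = false instead.
From the singleton clause (x_12), x_12 = true.
From the singleton clause (!x_22), x_22 = false.
From the singleton clause (x_21), x_21 = true.
From the singleton clause (!x_31), x_31 = false.
From the singleton clause (x_32), x_32 = true.
That conflicts with the unit clause (!x_32).
Neither x_11 = true nor x_11 = false works.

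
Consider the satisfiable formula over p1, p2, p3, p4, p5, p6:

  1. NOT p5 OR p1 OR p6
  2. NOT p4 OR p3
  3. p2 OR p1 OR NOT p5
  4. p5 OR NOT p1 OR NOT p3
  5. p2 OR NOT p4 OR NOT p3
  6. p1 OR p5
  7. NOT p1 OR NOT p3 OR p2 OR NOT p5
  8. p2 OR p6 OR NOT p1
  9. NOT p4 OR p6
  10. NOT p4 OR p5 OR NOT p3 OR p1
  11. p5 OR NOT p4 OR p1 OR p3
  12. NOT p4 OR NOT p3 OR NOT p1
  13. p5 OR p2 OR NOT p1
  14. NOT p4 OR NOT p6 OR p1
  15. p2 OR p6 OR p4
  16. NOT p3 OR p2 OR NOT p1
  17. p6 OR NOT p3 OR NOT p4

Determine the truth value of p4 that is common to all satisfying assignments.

False

Suppose p4 = true.
Unit clause (p3) forces p3 = true.
Unit clause (p2) forces p2 = true.
Unit clause (p6) forces p6 = true.
Unit clause (NOT p1) forces p1 = false.
Now (p1) is unsatisfied and unit — conflict.
So every satisfying assignment has p4 = False.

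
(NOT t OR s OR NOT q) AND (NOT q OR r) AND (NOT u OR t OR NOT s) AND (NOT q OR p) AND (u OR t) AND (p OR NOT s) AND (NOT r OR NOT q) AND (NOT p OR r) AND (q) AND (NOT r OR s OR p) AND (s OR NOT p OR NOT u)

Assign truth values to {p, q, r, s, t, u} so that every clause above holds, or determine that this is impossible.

From the singleton clause (q), q = true.
From the singleton clause (r), r = true.
That conflicts with the unit clause (NOT r).

UNSATISFIABLE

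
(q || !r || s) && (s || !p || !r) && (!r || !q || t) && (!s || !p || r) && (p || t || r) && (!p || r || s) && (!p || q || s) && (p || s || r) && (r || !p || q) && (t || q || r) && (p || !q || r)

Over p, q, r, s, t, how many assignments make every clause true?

8

There are 2^5 = 32 truth assignments over (p, q, r, s, t).
Split on r. With r = true, the clauses containing r are satisfied and !r drops from the rest; 7 of the 2^4 = 16 assignments to the other variables satisfy what remains.
With r = false, by the same count on the reduced clause set, 1 assignment works.
(One model: p=F, q=F, r=F, s=T, t=T.)
Total: 7 + 1 = 8.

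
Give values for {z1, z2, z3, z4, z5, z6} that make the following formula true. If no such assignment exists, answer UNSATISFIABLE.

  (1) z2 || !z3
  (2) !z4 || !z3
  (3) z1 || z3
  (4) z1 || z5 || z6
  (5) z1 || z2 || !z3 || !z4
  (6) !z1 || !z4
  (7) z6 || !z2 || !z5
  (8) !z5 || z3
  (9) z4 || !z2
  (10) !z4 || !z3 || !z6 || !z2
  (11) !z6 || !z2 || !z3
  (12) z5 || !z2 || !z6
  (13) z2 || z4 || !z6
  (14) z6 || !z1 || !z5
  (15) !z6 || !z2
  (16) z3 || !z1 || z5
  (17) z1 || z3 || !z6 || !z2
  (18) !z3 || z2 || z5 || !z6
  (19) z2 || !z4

UNSATISFIABLE

Case z2 = true:
(z4) alone gives z4 = true.
(!z3) alone gives z3 = false.
(z1) alone gives z1 = true.
That conflicts with the unit clause (!z1).
Backtrack on z2: now try z2 = false.
(!z3) alone gives z3 = false.
(z1) alone gives z1 = true.
(!z4) alone gives z4 = false.
(!z5) alone gives z5 = false.
That conflicts with the unit clause (z5).
Neither z2 = true nor z2 = false works.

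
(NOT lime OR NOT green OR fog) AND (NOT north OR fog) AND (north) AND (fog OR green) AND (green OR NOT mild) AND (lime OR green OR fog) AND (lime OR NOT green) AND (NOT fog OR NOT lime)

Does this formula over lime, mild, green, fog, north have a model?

Yes

The clause (north) is unit, so north = true.
The clause (fog) is unit, so fog = true.
The clause (NOT lime) is unit, so lime = false.
The clause (NOT green) is unit, so green = false.
The clause (NOT mild) is unit, so mild = false.
All clauses are satisfied.
A satisfying assignment: lime=false; mild=false; green=false; fog=true; north=true.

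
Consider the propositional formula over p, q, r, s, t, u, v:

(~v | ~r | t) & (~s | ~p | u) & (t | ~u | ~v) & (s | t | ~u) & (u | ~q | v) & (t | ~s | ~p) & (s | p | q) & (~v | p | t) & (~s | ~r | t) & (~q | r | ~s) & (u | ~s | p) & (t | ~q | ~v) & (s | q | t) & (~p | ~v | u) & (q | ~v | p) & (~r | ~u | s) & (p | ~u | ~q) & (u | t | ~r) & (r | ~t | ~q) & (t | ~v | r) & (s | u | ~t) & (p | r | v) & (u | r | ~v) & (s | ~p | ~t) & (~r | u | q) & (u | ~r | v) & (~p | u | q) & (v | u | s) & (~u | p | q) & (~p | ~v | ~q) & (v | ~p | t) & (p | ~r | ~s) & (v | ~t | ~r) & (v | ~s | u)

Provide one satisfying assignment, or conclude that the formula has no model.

Try v = 0.
Try u = 1.
Try s = 1.
Try t = 1.
From the singleton clause (~r), r = 0.
From the singleton clause (~q), q = 0.
From the singleton clause (p), p = 1.
Every clause now holds.

p: 1, q: 0, r: 0, s: 1, t: 1, u: 1, v: 0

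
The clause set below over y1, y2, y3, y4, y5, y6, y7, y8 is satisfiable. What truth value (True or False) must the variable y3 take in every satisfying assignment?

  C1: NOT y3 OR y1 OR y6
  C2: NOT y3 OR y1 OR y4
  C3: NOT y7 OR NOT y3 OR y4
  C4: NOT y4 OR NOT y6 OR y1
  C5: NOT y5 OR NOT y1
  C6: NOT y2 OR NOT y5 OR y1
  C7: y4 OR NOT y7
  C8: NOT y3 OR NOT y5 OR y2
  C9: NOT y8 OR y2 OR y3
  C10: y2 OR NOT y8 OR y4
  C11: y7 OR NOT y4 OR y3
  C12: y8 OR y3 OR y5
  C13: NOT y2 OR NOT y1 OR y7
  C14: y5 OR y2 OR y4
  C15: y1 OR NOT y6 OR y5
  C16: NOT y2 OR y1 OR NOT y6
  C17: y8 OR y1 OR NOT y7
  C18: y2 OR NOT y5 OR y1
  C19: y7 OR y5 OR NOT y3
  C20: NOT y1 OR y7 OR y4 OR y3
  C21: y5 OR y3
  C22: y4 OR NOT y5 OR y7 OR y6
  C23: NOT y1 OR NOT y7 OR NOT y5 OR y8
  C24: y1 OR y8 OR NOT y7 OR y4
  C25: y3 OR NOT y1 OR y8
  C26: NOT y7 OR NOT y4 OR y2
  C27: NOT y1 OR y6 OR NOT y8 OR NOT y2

Suppose y3 = false.
The clause (y5) is unit, so y5 = true.
The clause (NOT y1) is unit, so y1 = false.
The clause (NOT y2) is unit, so y2 = false.
But (y2) is also a unit clause — contradiction.
So every satisfying assignment has y3 = True.

True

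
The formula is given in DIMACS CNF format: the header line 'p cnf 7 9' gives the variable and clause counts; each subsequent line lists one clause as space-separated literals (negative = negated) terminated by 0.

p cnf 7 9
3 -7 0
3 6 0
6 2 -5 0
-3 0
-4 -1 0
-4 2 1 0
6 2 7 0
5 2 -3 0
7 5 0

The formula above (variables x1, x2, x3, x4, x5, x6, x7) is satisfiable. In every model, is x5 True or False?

Suppose x5 = False.
(¬x3) alone gives x3 = False.
(¬x7) alone gives x7 = False.
Now (x7) is unsatisfied and unit — conflict.
So every satisfying assignment has x5 = True.

True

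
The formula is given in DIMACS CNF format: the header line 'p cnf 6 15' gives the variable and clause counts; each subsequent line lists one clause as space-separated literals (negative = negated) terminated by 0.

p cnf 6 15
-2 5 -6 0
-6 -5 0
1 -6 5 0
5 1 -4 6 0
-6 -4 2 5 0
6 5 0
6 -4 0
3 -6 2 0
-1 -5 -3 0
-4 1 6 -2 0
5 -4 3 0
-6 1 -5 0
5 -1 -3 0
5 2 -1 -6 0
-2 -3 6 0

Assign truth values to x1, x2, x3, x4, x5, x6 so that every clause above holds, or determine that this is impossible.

x1: True; x2: False; x3: False; x4: False; x5: True; x6: False

Branch on x6: set x6 = False.
The clause (x5) is unit, so x5 = True.
The clause (¬x4) is unit, so x4 = False.
Branch on x1: set x1 = True.
The clause (¬x3) is unit, so x3 = False.
No clause remains; x2 is free.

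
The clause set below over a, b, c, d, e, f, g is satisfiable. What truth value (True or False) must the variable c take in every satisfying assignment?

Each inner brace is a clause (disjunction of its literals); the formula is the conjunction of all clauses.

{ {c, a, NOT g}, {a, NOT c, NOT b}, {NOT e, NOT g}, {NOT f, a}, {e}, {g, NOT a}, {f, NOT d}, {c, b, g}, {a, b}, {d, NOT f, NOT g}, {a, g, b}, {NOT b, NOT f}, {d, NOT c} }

False

Suppose c = true.
The clause (e) is unit, so e = true.
The clause (NOT g) is unit, so g = false.
The clause (NOT a) is unit, so a = false.
The clause (NOT b) is unit, so b = false.
Now (b) is unsatisfied and unit — conflict.
So every satisfying assignment has c = False.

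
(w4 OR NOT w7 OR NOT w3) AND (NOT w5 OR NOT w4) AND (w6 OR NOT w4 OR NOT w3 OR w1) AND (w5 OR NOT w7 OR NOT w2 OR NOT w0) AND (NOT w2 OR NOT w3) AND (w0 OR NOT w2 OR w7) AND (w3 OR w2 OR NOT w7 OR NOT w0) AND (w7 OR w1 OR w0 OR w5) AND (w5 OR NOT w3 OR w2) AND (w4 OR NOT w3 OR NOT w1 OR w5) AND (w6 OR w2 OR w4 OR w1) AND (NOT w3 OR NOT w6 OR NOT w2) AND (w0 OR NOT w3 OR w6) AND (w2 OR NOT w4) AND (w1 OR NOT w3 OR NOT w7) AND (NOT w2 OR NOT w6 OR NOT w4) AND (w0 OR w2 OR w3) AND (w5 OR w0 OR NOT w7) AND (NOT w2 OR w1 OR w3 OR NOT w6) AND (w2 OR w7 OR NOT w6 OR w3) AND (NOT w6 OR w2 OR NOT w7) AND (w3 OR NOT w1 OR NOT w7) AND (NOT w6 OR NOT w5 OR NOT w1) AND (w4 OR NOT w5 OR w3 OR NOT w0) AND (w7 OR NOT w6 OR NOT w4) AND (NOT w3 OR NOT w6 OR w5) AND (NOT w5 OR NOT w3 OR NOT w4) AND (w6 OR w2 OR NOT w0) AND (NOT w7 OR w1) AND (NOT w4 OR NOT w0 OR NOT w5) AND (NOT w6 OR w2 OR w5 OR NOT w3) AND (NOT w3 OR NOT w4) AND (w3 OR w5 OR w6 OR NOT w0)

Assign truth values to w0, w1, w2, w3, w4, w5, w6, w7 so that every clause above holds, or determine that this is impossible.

Suppose w5 = true.
From the singleton clause (NOT w4), w4 = false.
Suppose w7 = false.
Suppose w2 = false.
Suppose w6 = true.
From the singleton clause (w3), w3 = true.
From the singleton clause (NOT w1), w1 = false.
No clause remains; w0 is free.

w0: false,  w1: false,  w2: false,  w3: true,  w4: false,  w5: true,  w6: true,  w7: false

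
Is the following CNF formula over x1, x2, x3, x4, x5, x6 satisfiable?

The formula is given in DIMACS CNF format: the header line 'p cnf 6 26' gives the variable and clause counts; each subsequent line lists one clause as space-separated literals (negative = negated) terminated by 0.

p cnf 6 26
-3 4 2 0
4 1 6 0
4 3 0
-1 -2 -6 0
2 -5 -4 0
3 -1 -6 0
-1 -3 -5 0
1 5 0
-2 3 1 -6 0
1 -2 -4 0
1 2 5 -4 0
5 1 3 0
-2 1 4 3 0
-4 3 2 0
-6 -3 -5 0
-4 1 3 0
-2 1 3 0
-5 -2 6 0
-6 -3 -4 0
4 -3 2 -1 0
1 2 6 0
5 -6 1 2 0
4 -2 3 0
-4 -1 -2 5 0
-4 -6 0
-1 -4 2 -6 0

Try x4 = True.
Unit clause (¬x6) forces x6 = False.
Try x2 = False.
Unit clause (¬x5) forces x5 = False.
Unit clause (x1) forces x1 = True.
Unit clause (x3) forces x3 = True.
Every clause now holds.
A satisfying assignment: x1=True,  x2=False,  x3=True,  x4=True,  x5=False,  x6=False.

Satisfiable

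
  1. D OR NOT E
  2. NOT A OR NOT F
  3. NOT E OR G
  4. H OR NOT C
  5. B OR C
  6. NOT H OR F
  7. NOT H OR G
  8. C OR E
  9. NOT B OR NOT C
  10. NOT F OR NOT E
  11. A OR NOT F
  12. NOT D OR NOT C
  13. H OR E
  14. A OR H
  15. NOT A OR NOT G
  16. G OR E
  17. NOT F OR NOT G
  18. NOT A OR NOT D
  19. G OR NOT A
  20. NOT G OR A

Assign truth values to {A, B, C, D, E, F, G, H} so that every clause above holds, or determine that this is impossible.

Case D = true:
Unit clause (NOT C) forces C = false.
Unit clause (B) forces B = true.
Unit clause (E) forces E = true.
Unit clause (G) forces G = true.
Unit clause (NOT F) forces F = false.
Unit clause (NOT H) forces H = false.
Unit clause (A) forces A = true.
Now (NOT A) is unsatisfied and unit — conflict.
Backtrack on D: now try D = false.
Unit clause (NOT E) forces E = false.
Unit clause (C) forces C = true.
Unit clause (H) forces H = true.
Unit clause (F) forces F = true.
Unit clause (NOT A) forces A = false.
Now (A) is unsatisfied and unit — conflict.
Either choice for D ends in contradiction.

UNSATISFIABLE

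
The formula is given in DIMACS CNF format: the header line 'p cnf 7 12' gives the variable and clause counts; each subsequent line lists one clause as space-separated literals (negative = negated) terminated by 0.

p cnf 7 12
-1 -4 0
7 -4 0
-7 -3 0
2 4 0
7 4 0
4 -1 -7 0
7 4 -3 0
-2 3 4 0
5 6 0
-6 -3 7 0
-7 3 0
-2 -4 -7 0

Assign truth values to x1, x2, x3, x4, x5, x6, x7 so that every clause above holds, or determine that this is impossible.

UNSATISFIABLE

Case x1 = False:
Case x7 = True:
(¬x3) alone gives x3 = False.
That conflicts with the unit clause (x3).
Backtrack on x7: now try x7 = False.
(¬x4) alone gives x4 = False.
That conflicts with the unit clause (x4).
Both values of x7 lead to a conflict.
Backtrack on x1: now try x1 = True.
(¬x4) alone gives x4 = False.
(x2) alone gives x2 = True.
(x7) alone gives x7 = True.
That conflicts with the unit clause (¬x7).
Both values of x1 lead to a conflict.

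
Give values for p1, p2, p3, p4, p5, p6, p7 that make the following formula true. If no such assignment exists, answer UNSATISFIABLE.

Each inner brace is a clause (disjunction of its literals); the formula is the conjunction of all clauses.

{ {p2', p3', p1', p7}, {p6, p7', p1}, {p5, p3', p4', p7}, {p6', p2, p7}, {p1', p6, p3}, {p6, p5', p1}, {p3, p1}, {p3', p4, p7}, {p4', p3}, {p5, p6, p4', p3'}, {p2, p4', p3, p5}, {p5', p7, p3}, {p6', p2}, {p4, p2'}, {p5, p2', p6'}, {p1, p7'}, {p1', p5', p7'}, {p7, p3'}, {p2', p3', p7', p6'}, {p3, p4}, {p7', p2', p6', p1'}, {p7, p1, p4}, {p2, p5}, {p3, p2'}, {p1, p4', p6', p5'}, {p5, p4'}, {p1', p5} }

Try p3 = 1.
The clause (p7) is unit, so p7 = 1.
The clause (p1) is unit, so p1 = 1.
The clause (p5') is unit, so p5 = 0.
Now (p5) is unsatisfied and unit — conflict.
That branch fails; take p3 = 0 instead.
The clause (p1) is unit, so p1 = 1.
The clause (p6) is unit, so p6 = 1.
The clause (p4') is unit, so p4 = 0.
Now (p4) is unsatisfied and unit — conflict.
Either choice for p3 ends in contradiction.

UNSATISFIABLE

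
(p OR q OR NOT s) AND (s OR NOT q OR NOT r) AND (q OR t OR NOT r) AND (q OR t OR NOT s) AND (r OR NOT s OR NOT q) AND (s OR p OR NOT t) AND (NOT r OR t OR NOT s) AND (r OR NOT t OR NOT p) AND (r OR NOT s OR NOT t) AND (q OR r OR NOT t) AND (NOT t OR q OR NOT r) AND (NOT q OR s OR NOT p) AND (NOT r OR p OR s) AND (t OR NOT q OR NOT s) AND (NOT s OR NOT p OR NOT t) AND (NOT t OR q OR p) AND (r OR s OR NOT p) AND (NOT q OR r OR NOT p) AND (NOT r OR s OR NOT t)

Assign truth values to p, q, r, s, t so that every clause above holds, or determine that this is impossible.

p=false,  q=false,  r=false,  s=false,  t=false

Branch on p: set p = false.
Branch on q: set q = false.
(NOT s) alone gives s = false.
(NOT t) alone gives t = false.
(NOT r) alone gives r = false.
This assignment satisfies each clause.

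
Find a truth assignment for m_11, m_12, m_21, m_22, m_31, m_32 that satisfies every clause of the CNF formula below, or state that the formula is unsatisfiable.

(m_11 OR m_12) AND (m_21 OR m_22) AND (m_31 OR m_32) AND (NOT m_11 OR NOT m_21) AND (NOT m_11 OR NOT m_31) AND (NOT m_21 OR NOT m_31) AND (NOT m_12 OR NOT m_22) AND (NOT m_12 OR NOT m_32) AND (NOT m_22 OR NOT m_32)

Suppose m_11 = true.
Unit clause (NOT m_21) forces m_21 = false.
Unit clause (m_22) forces m_22 = true.
Unit clause (NOT m_31) forces m_31 = false.
Unit clause (m_32) forces m_32 = true.
That conflicts with the unit clause (NOT m_32).
That branch fails; take m_11 = false instead.
Unit clause (m_12) forces m_12 = true.
Unit clause (NOT m_22) forces m_22 = false.
Unit clause (m_21) forces m_21 = true.
Unit clause (NOT m_31) forces m_31 = false.
Unit clause (m_32) forces m_32 = true.
That conflicts with the unit clause (NOT m_32).
Neither m_11 = true nor m_11 = false works.

UNSATISFIABLE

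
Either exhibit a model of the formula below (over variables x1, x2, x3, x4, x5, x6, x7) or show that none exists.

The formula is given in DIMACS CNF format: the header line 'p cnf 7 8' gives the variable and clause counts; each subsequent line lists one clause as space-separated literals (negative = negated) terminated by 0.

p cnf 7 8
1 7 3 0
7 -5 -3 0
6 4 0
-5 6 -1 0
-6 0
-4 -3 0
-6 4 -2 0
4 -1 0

Unit clause (¬x6) forces x6 = False.
Unit clause (x4) forces x4 = True.
Unit clause (¬x3) forces x3 = False.
Try x1 = False.
Unit clause (x7) forces x7 = True.
No clause remains; x2, x5 are free.

x1: False; x2: False; x3: False; x4: True; x5: True; x6: False; x7: True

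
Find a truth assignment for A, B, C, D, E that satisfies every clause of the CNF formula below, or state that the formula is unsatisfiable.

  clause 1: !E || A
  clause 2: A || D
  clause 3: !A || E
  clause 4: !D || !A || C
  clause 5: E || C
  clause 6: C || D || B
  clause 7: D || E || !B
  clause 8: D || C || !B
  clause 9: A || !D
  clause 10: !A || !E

Branch on E: set E = false.
(!A) alone gives A = false.
(D) alone gives D = true.
But (!D) is also a unit clause — contradiction.
Undo E and try E = true.
(A) alone gives A = true.
But (!A) is also a unit clause — contradiction.
Either choice for E ends in contradiction.

UNSATISFIABLE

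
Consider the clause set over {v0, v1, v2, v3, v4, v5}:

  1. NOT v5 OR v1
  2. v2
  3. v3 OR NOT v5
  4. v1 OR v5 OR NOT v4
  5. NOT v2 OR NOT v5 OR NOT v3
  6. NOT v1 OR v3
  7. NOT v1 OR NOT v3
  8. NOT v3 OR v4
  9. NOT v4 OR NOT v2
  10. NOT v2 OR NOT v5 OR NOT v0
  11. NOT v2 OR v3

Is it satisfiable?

No, unsatisfiable

Unit clause (v2) forces v2 = true.
Unit clause (NOT v4) forces v4 = false.
Unit clause (NOT v3) forces v3 = false.
That conflicts with the unit clause (v3).
No assignment satisfies every clause.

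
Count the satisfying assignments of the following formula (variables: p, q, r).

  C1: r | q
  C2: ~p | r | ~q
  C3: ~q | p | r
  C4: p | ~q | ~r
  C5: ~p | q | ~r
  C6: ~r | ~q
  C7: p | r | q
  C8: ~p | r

There are 2^3 = 8 truth assignments over (p, q, r).
Check each against the 8 clauses (columns in the order p, q, r):
  F F F  ✗ fails (r | q)
  F F T  ✓ satisfies all
  F T F  ✗ fails (~q | p | r)
  F T T  ✗ fails (p | ~q | ~r)
  T F F  ✗ fails (r | q)
  T F T  ✗ fails (~p | q | ~r)
  T T F  ✗ fails (~p | r | ~q)
  T T T  ✗ fails (~r | ~q)
1 of the 8 rows is a model.

1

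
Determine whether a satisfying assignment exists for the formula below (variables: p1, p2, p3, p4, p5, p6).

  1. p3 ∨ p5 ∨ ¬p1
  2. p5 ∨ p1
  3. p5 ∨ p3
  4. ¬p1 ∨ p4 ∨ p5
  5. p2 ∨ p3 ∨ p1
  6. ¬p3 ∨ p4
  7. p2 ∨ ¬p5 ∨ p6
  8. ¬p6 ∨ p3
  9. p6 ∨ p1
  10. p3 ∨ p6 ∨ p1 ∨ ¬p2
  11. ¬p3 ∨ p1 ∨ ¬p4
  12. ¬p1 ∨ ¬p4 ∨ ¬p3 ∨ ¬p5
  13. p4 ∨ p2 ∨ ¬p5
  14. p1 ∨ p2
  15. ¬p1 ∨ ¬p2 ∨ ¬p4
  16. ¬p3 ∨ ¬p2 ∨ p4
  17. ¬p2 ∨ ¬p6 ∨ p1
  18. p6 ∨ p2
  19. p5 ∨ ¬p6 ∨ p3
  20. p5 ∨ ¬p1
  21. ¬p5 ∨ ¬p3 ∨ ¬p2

Yes

Branch on p5: set p5 = True.
Branch on p3: set p3 = False.
The clause (¬p6) is unit, so p6 = False.
The clause (p2) is unit, so p2 = True.
The clause (p1) is unit, so p1 = True.
The clause (¬p4) is unit, so p4 = False.
This assignment satisfies each clause.
A satisfying assignment: p1=True,  p2=True,  p3=False,  p4=False,  p5=True,  p6=False.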